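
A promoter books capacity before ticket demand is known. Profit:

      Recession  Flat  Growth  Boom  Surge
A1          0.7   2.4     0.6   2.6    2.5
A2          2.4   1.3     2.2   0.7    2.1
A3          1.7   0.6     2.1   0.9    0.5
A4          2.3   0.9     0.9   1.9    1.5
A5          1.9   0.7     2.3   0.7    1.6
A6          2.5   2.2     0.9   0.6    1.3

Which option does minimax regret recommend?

A4

Column bests: Recession=2.5, Flat=2.4, Growth=2.3, Boom=2.6, Surge=2.5.
A1 regrets: 1.8, 0.0, 1.7, 0.0, 0.0 → max 1.8
A2 regrets: 0.1, 1.1, 0.1, 1.9, 0.4 → max 1.9
A3 regrets: 0.8, 1.8, 0.2, 1.7, 2.0 → max 2.0
A4 regrets: 0.2, 1.5, 1.4, 0.7, 1.0 → max 1.5
A5 regrets: 0.6, 1.7, 0.0, 1.9, 0.9 → max 1.9
A6 regrets: 0.0, 0.2, 1.4, 2.0, 1.2 → max 2.0
Smallest max regret = 1.5 → A4.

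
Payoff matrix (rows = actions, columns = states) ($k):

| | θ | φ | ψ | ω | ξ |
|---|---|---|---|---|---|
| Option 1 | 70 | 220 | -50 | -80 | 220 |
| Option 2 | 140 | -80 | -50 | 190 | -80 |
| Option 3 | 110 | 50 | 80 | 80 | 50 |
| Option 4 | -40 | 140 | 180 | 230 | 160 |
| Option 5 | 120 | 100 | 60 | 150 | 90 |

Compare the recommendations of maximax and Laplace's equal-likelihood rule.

maximax → Option 4; laplace → Option 4 (agree)

Row maxima: Option 1=220, Option 2=190, Option 3=110, Option 4=230, Option 5=150
Best best-case = 230 → Option 4.
Row averages: Option 1=76, Option 2=24, Option 3=74, Option 4=134, Option 5=104
Highest average = 134 → Option 4.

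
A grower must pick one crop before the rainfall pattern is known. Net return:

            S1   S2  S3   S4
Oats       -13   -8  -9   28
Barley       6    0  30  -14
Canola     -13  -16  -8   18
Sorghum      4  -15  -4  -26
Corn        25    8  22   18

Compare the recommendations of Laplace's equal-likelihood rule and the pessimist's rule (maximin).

Row averages: Oats=-0.5, Barley=5.5, Canola=-4.75, Sorghum=-10.25, Corn=18.25
Highest average = 18.25 → Corn.
Row minima: Oats=-13, Barley=-14, Canola=-16, Sorghum=-26, Corn=8
Best worst-case = 8 → Corn.

laplace → Corn; maximin → Corn (agree)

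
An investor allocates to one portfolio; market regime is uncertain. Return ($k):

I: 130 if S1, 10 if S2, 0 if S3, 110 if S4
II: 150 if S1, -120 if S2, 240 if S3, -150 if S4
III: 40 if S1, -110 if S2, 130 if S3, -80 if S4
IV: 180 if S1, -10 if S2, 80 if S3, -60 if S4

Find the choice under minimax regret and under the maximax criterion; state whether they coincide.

minimax regret → IV; maximax → II (disagree)

Column bests: S1=180, S2=10, S3=240, S4=110.
I regrets: 50, 0, 240, 0 → max 240
II regrets: 30, 130, 0, 260 → max 260
III regrets: 140, 120, 110, 190 → max 190
IV regrets: 0, 20, 160, 170 → max 170
Smallest max regret = 170 → IV.
Row maxima: I=130, II=240, III=130, IV=180
Best best-case = 240 → II.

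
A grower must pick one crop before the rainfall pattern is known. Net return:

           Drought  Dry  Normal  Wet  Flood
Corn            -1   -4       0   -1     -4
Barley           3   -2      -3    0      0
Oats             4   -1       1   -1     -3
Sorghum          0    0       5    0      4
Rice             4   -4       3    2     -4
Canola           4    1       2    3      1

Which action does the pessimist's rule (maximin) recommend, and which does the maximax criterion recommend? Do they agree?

maximin → Canola; maximax → Sorghum (disagree)

Row minima: Corn=-4, Barley=-3, Oats=-3, Sorghum=0, Rice=-4, Canola=1
Best worst-case = 1 → Canola.
Row maxima: Corn=0, Barley=3, Oats=4, Sorghum=5, Rice=4, Canola=4
Best best-case = 5 → Sorghum.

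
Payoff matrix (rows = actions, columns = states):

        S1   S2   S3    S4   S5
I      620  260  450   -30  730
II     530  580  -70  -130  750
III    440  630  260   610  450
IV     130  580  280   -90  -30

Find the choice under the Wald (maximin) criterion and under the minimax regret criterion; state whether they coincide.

Row minima: I=-30, II=-130, III=260, IV=-90
Best worst-case = 260 → III.
Column bests: S1=620, S2=630, S3=450, S4=610, S5=750.
I regrets: 0, 370, 0, 640, 20 → max 640
II regrets: 90, 50, 520, 740, 0 → max 740
III regrets: 180, 0, 190, 0, 300 → max 300
IV regrets: 490, 50, 170, 700, 780 → max 780
Smallest max regret = 300 → III.

maximin → III; minimax regret → III (agree)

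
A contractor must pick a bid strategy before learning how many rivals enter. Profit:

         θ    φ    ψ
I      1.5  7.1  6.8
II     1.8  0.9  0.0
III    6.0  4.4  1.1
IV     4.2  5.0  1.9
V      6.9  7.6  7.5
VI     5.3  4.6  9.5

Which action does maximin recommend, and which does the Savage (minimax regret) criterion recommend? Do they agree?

maximin → V; minimax regret → V (agree)

Row minima: I=1.5, II=0.0, III=1.1, IV=1.9, V=6.9, VI=4.6
Best worst-case = 6.9 → V.
Column bests: θ=6.9, φ=7.6, ψ=9.5.
I regrets: 5.4, 0.5, 2.7 → max 5.4
II regrets: 5.1, 6.7, 9.5 → max 9.5
III regrets: 0.9, 3.2, 8.4 → max 8.4
IV regrets: 2.7, 2.6, 7.6 → max 7.6
V regrets: 0.0, 0.0, 2.0 → max 2.0
VI regrets: 1.6, 3.0, 0.0 → max 3.0
Smallest max regret = 2.0 → V.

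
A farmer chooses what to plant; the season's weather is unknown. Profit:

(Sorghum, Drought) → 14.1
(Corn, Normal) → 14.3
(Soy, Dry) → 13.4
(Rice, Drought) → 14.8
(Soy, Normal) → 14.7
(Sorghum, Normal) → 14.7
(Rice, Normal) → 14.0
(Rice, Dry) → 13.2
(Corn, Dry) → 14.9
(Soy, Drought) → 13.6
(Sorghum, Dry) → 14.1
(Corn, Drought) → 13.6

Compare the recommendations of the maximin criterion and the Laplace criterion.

Row minima: Rice=13.2, Corn=13.6, Soy=13.4, Sorghum=14.1
Best worst-case = 14.1 → Sorghum.
Row averages: Rice=14, Corn=214/15, Soy=13.9, Sorghum=14.3
Highest average = 14.3 → Sorghum.

maximin → Sorghum; laplace → Sorghum (agree)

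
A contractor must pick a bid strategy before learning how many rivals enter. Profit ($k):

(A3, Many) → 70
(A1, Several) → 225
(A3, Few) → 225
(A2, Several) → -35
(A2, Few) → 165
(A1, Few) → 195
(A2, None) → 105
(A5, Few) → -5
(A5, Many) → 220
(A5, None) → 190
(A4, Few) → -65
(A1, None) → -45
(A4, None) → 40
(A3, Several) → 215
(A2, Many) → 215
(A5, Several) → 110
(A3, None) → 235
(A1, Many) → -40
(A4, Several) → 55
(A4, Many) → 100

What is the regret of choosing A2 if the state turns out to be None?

Best payoff under None is 235.
Regret = 235 − 105 = 130.

130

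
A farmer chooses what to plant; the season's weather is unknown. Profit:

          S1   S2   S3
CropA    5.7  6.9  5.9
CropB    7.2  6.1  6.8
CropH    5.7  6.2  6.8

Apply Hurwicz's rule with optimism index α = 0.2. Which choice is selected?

CropA: 0.2·6.9 + 0.8·5.7 = 5.94
CropB: 0.2·7.2 + 0.8·6.1 = 6.32
CropH: 0.2·6.8 + 0.8·5.7 = 5.92
Highest Hurwicz score = 6.32 → CropB.

CropB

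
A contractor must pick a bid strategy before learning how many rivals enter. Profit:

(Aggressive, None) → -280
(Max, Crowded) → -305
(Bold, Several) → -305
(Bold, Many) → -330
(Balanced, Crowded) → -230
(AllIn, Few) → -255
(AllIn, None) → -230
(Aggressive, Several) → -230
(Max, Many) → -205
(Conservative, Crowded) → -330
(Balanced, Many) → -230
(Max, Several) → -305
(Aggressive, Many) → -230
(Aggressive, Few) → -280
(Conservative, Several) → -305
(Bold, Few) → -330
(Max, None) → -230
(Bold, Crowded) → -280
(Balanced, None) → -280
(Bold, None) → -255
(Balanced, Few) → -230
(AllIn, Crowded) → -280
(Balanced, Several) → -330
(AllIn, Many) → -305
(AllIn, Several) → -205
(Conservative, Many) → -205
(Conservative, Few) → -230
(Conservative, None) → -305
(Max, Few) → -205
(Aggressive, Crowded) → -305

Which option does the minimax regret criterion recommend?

Aggressive

Column bests: None=-230, Few=-205, Several=-205, Many=-205, Crowded=-230.
Conservative regrets: 75, 25, 100, 0, 100 → max 100
Balanced regrets: 50, 25, 125, 25, 0 → max 125
Aggressive regrets: 50, 75, 25, 25, 75 → max 75
Bold regrets: 25, 125, 100, 125, 50 → max 125
AllIn regrets: 0, 50, 0, 100, 50 → max 100
Max regrets: 0, 0, 100, 0, 75 → max 100
Smallest max regret = 75 → Aggressive.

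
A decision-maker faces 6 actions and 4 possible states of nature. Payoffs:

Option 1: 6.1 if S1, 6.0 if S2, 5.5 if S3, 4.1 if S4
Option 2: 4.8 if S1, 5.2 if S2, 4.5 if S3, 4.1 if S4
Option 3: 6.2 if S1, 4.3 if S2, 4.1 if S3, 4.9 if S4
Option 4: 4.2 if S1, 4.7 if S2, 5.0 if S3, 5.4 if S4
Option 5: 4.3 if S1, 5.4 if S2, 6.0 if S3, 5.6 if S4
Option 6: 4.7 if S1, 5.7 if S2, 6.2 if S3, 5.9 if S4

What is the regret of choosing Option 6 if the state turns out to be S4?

0.0

Best payoff under S4 is 5.9.
Regret = 5.9 − 5.9 = 0.0.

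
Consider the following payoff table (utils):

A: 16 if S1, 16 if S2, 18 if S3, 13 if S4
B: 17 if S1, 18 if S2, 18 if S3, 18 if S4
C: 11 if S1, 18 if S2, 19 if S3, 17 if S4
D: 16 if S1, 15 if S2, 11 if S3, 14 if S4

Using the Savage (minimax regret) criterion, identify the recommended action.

B

Column bests: S1=17, S2=18, S3=19, S4=18.
A regrets: 1, 2, 1, 5 → max 5
B regrets: 0, 0, 1, 0 → max 1
C regrets: 6, 0, 0, 1 → max 6
D regrets: 1, 3, 8, 4 → max 8
Smallest max regret = 1 → B.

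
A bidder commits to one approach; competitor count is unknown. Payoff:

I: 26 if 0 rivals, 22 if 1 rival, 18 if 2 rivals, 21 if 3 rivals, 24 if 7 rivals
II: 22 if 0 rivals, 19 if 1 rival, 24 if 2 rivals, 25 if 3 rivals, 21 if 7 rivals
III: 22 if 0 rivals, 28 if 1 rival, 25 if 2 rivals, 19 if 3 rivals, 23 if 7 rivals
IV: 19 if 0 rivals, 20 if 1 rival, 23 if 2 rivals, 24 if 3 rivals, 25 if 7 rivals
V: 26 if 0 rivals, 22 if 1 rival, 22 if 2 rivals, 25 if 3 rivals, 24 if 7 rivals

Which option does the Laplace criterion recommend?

V

Row averages: I=22.2, II=22.2, III=23.4, IV=22.2, V=23.8
Highest average = 23.8 → V.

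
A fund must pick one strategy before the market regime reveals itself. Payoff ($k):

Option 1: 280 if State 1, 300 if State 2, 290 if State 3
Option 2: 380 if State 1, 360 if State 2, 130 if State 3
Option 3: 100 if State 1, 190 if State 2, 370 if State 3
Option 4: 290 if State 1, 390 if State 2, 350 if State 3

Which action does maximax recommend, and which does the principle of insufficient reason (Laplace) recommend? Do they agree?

Row maxima: Option 1=300, Option 2=380, Option 3=370, Option 4=390
Best best-case = 390 → Option 4.
Row averages: Option 1=290, Option 2=290, Option 3=220, Option 4=1030/3
Highest average = 1030/3 → Option 4.

maximax → Option 4; laplace → Option 4 (agree)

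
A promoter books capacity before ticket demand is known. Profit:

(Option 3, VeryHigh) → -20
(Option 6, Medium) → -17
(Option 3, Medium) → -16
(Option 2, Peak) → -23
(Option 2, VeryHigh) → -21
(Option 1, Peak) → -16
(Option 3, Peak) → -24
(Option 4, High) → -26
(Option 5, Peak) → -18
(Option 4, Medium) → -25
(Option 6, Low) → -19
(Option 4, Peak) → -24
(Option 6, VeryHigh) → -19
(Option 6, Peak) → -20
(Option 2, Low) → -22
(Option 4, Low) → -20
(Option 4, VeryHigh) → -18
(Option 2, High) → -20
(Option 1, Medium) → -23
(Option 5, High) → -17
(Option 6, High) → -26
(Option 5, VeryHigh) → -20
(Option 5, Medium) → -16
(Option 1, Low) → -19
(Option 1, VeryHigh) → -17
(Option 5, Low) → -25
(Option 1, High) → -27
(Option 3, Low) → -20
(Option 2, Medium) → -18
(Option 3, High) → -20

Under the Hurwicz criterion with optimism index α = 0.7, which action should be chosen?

Option 3

Option 1: 0.7·(-16) + 0.3·(-27) = -19.3
Option 2: 0.7·(-18) + 0.3·(-23) = -19.5
Option 3: 0.7·(-16) + 0.3·(-24) = -18.4
Option 4: 0.7·(-18) + 0.3·(-26) = -20.4
Option 5: 0.7·(-16) + 0.3·(-25) = -18.7
Option 6: 0.7·(-17) + 0.3·(-26) = -19.7
Highest Hurwicz score = -18.4 → Option 3.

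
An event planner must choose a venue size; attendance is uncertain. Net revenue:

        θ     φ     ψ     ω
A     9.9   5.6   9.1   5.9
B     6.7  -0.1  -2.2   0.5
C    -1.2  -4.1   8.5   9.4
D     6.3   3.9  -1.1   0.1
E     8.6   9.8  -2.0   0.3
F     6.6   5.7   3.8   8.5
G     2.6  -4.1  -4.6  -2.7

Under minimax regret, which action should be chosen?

Column bests: θ=9.9, φ=9.8, ψ=9.1, ω=9.4.
A regrets: 0.0, 4.2, 0.0, 3.5 → max 4.2
B regrets: 3.2, 9.9, 11.3, 8.9 → max 11.3
C regrets: 11.1, 13.9, 0.6, 0.0 → max 13.9
D regrets: 3.6, 5.9, 10.2, 9.3 → max 10.2
E regrets: 1.3, 0.0, 11.1, 9.1 → max 11.1
F regrets: 3.3, 4.1, 5.3, 0.9 → max 5.3
G regrets: 7.3, 13.9, 13.7, 12.1 → max 13.9
Smallest max regret = 4.2 → A.

A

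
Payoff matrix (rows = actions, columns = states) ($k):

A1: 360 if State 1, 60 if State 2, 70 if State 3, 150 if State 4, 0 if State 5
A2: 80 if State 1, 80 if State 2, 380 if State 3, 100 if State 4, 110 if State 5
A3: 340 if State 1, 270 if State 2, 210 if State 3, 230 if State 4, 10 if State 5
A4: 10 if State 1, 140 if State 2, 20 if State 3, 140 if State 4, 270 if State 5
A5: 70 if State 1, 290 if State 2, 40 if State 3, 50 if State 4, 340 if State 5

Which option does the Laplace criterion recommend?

A3

Row averages: A1=128, A2=150, A3=212, A4=116, A5=158
Highest average = 212 → A3.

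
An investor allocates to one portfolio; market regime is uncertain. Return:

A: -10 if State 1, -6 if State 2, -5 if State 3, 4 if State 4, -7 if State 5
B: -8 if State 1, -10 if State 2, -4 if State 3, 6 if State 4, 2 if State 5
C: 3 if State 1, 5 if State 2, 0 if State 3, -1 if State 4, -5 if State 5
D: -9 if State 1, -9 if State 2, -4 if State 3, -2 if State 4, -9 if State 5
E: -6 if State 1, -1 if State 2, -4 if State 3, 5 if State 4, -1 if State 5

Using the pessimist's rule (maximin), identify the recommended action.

C

Row minima: A=-10, B=-10, C=-5, D=-9, E=-6
Best worst-case = -5 → C.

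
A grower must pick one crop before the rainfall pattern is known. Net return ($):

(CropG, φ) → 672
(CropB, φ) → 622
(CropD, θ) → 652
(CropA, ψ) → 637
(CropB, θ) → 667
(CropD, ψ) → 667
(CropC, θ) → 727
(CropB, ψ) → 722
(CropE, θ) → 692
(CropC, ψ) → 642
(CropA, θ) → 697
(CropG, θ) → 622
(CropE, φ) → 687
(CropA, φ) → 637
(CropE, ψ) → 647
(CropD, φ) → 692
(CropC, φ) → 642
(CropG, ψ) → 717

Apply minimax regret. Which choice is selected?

CropB

Column bests: θ=727, φ=692, ψ=722.
CropA regrets: 30, 55, 85 → max 85
CropC regrets: 0, 50, 80 → max 80
CropB regrets: 60, 70, 0 → max 70
CropD regrets: 75, 0, 55 → max 75
CropG regrets: 105, 20, 5 → max 105
CropE regrets: 35, 5, 75 → max 75
Smallest max regret = 70 → CropB.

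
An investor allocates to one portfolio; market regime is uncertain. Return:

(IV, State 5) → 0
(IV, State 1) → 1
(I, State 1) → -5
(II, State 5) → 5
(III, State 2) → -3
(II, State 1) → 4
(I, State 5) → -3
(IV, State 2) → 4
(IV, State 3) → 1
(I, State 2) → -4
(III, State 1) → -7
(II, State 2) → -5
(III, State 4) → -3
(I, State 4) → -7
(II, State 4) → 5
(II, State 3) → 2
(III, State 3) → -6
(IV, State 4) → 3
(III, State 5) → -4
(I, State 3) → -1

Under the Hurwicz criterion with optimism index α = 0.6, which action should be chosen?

I: 0.6·(-1) + 0.4·(-7) = -3.4
II: 0.6·5 + 0.4·(-5) = 1
III: 0.6·(-3) + 0.4·(-7) = -4.6
IV: 0.6·4 + 0.4·0 = 2.4
Highest Hurwicz score = 2.4 → IV.

IV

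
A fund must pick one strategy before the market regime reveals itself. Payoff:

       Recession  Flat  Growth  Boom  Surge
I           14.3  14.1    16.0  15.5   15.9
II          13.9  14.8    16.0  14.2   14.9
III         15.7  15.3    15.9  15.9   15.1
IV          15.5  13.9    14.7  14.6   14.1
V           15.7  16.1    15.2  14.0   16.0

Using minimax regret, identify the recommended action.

Column bests: Recession=15.7, Flat=16.1, Growth=16.0, Boom=15.9, Surge=16.0.
I regrets: 1.4, 2.0, 0.0, 0.4, 0.1 → max 2.0
II regrets: 1.8, 1.3, 0.0, 1.7, 1.1 → max 1.8
III regrets: 0.0, 0.8, 0.1, 0.0, 0.9 → max 0.9
IV regrets: 0.2, 2.2, 1.3, 1.3, 1.9 → max 2.2
V regrets: 0.0, 0.0, 0.8, 1.9, 0.0 → max 1.9
Smallest max regret = 0.9 → III.

III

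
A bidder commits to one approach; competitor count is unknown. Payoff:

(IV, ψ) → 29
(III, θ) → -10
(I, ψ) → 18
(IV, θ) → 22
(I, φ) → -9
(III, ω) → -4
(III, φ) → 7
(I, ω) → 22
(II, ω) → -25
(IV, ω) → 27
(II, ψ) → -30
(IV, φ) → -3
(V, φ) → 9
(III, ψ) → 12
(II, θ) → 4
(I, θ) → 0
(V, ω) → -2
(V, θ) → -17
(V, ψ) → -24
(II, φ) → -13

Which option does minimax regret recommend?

IV

Column bests: θ=22, φ=9, ψ=29, ω=27.
I regrets: 22, 18, 11, 5 → max 22
II regrets: 18, 22, 59, 52 → max 59
III regrets: 32, 2, 17, 31 → max 32
IV regrets: 0, 12, 0, 0 → max 12
V regrets: 39, 0, 53, 29 → max 53
Smallest max regret = 12 → IV.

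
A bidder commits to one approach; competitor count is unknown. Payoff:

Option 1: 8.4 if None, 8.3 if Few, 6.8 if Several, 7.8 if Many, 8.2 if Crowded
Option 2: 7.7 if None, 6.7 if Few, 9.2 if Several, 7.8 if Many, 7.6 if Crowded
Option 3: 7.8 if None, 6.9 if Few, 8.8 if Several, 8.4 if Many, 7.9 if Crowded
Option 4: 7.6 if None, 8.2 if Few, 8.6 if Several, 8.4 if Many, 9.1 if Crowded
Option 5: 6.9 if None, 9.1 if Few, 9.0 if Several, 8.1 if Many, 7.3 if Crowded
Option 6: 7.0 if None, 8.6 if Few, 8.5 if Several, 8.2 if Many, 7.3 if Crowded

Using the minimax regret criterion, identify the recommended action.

Column bests: None=8.4, Few=9.1, Several=9.2, Many=8.4, Crowded=9.1.
Option 1 regrets: 0.0, 0.8, 2.4, 0.6, 0.9 → max 2.4
Option 2 regrets: 0.7, 2.4, 0.0, 0.6, 1.5 → max 2.4
Option 3 regrets: 0.6, 2.2, 0.4, 0.0, 1.2 → max 2.2
Option 4 regrets: 0.8, 0.9, 0.6, 0.0, 0.0 → max 0.9
Option 5 regrets: 1.5, 0.0, 0.2, 0.3, 1.8 → max 1.8
Option 6 regrets: 1.4, 0.5, 0.7, 0.2, 1.8 → max 1.8
Smallest max regret = 0.9 → Option 4.

Option 4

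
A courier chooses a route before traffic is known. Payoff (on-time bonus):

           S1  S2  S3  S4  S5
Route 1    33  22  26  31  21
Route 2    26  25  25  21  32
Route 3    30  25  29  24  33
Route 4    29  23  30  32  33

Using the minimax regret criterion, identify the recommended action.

Route 4

Column bests: S1=33, S2=25, S3=30, S4=32, S5=33.
Route 1 regrets: 0, 3, 4, 1, 12 → max 12
Route 2 regrets: 7, 0, 5, 11, 1 → max 11
Route 3 regrets: 3, 0, 1, 8, 0 → max 8
Route 4 regrets: 4, 2, 0, 0, 0 → max 4
Smallest max regret = 4 → Route 4.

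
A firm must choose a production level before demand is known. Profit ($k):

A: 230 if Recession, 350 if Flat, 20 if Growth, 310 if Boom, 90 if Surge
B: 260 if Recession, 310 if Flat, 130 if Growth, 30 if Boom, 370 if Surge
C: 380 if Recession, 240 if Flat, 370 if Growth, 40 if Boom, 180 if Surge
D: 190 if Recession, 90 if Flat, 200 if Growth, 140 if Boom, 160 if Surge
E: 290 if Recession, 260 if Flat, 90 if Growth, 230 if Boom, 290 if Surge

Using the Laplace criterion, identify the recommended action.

C

Row averages: A=200, B=220, C=242, D=156, E=232
Highest average = 242 → C.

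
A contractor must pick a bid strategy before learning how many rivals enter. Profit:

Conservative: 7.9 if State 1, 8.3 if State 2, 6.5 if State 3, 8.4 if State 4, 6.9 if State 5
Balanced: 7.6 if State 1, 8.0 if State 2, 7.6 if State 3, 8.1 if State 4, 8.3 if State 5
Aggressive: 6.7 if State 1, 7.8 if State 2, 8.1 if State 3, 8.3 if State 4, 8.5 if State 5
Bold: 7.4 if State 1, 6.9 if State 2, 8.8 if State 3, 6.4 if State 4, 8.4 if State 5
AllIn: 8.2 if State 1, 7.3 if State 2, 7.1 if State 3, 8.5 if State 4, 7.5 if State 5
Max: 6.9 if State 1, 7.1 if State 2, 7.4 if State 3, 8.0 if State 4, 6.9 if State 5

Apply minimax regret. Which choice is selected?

Balanced

Column bests: State 1=8.2, State 2=8.3, State 3=8.8, State 4=8.5, State 5=8.5.
Conservative regrets: 0.3, 0.0, 2.3, 0.1, 1.6 → max 2.3
Balanced regrets: 0.6, 0.3, 1.2, 0.4, 0.2 → max 1.2
Aggressive regrets: 1.5, 0.5, 0.7, 0.2, 0.0 → max 1.5
Bold regrets: 0.8, 1.4, 0.0, 2.1, 0.1 → max 2.1
AllIn regrets: 0.0, 1.0, 1.7, 0.0, 1.0 → max 1.7
Max regrets: 1.3, 1.2, 1.4, 0.5, 1.6 → max 1.6
Smallest max regret = 1.2 → Balanced.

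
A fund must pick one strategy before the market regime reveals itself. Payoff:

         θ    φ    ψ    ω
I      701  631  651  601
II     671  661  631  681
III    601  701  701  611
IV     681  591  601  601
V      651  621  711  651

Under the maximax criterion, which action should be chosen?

V

Row maxima: I=701, II=681, III=701, IV=681, V=711
Best best-case = 711 → V.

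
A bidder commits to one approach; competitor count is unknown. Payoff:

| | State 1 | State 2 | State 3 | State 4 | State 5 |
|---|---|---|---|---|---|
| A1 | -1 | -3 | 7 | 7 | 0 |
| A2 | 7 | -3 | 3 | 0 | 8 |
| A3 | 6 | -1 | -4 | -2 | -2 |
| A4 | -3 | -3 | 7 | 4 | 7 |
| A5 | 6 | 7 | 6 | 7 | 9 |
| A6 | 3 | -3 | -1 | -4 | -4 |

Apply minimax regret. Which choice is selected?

Column bests: State 1=7, State 2=7, State 3=7, State 4=7, State 5=9.
A1 regrets: 8, 10, 0, 0, 9 → max 10
A2 regrets: 0, 10, 4, 7, 1 → max 10
A3 regrets: 1, 8, 11, 9, 11 → max 11
A4 regrets: 10, 10, 0, 3, 2 → max 10
A5 regrets: 1, 0, 1, 0, 0 → max 1
A6 regrets: 4, 10, 8, 11, 13 → max 13
Smallest max regret = 1 → A5.

A5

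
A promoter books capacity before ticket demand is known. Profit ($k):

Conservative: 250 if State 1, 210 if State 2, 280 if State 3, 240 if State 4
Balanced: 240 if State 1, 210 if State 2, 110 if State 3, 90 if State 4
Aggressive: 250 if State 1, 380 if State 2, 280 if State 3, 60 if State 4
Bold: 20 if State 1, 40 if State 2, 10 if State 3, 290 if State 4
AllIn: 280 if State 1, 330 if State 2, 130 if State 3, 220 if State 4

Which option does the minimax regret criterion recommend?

AllIn

Column bests: State 1=280, State 2=380, State 3=280, State 4=290.
Conservative regrets: 30, 170, 0, 50 → max 170
Balanced regrets: 40, 170, 170, 200 → max 200
Aggressive regrets: 30, 0, 0, 230 → max 230
Bold regrets: 260, 340, 270, 0 → max 340
AllIn regrets: 0, 50, 150, 70 → max 150
Smallest max regret = 150 → AllIn.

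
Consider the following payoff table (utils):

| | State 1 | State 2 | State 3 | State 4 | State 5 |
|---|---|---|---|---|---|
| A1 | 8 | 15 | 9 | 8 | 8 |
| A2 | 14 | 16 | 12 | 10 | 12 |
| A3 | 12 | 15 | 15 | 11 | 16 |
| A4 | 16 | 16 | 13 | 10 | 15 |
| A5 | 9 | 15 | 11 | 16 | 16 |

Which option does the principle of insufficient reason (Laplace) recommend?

Row averages: A1=9.6, A2=12.8, A3=13.8, A4=14, A5=13.4
Highest average = 14 → A4.

A4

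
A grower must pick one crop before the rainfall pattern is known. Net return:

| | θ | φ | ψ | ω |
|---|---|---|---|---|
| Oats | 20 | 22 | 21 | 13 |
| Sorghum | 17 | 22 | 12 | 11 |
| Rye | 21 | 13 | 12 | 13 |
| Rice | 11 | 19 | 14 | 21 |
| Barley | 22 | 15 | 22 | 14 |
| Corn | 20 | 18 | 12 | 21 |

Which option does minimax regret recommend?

Barley

Column bests: θ=22, φ=22, ψ=22, ω=21.
Oats regrets: 2, 0, 1, 8 → max 8
Sorghum regrets: 5, 0, 10, 10 → max 10
Rye regrets: 1, 9, 10, 8 → max 10
Rice regrets: 11, 3, 8, 0 → max 11
Barley regrets: 0, 7, 0, 7 → max 7
Corn regrets: 2, 4, 10, 0 → max 10
Smallest max regret = 7 → Barley.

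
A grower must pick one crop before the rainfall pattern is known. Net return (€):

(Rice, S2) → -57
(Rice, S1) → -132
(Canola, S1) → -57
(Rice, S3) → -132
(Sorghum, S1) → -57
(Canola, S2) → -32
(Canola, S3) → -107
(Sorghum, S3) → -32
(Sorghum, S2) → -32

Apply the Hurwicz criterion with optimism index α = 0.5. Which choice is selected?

Sorghum: 0.5·(-32) + 0.5·(-57) = -44.5
Canola: 0.5·(-32) + 0.5·(-107) = -69.5
Rice: 0.5·(-57) + 0.5·(-132) = -94.5
Highest Hurwicz score = -44.5 → Sorghum.

Sorghum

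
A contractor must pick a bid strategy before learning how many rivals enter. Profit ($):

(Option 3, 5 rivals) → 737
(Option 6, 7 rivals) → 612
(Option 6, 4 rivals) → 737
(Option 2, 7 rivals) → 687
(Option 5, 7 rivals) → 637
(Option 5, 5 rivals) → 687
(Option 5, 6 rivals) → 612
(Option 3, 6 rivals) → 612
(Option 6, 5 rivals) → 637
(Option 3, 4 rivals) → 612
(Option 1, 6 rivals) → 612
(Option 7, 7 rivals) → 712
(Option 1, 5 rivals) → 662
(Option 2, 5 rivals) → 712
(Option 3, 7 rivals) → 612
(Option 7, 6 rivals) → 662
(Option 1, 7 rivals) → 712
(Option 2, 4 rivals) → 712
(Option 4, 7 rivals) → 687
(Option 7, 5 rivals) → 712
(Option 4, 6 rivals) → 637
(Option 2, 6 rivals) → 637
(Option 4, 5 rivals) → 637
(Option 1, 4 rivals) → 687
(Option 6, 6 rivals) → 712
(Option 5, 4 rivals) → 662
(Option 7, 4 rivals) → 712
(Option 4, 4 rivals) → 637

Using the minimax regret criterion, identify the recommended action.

Option 7

Column bests: 4 rivals=737, 5 rivals=737, 6 rivals=712, 7 rivals=712.
Option 1 regrets: 50, 75, 100, 0 → max 100
Option 2 regrets: 25, 25, 75, 25 → max 75
Option 3 regrets: 125, 0, 100, 100 → max 125
Option 4 regrets: 100, 100, 75, 25 → max 100
Option 5 regrets: 75, 50, 100, 75 → max 100
Option 6 regrets: 0, 100, 0, 100 → max 100
Option 7 regrets: 25, 25, 50, 0 → max 50
Smallest max regret = 50 → Option 7.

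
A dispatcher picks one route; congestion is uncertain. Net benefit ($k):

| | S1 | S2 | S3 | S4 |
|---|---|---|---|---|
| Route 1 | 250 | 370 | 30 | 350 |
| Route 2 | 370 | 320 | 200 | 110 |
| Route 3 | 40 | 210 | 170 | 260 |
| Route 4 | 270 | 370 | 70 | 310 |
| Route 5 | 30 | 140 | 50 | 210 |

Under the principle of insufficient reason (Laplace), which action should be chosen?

Route 4

Row averages: Route 1=250, Route 2=250, Route 3=170, Route 4=255, Route 5=107.5
Highest average = 255 → Route 4.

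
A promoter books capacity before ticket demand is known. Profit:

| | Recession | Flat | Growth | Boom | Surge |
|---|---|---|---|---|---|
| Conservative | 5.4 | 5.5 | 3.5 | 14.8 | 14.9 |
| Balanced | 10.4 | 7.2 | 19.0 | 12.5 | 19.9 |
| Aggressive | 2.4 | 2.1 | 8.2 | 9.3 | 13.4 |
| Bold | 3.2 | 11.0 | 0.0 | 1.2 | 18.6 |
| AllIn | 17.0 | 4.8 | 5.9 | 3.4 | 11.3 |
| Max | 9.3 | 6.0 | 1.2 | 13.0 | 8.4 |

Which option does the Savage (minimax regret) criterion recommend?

Balanced

Column bests: Recession=17.0, Flat=11.0, Growth=19.0, Boom=14.8, Surge=19.9.
Conservative regrets: 11.6, 5.5, 15.5, 0.0, 5.0 → max 15.5
Balanced regrets: 6.6, 3.8, 0.0, 2.3, 0.0 → max 6.6
Aggressive regrets: 14.6, 8.9, 10.8, 5.5, 6.5 → max 14.6
Bold regrets: 13.8, 0.0, 19.0, 13.6, 1.3 → max 19.0
AllIn regrets: 0.0, 6.2, 13.1, 11.4, 8.6 → max 13.1
Max regrets: 7.7, 5.0, 17.8, 1.8, 11.5 → max 17.8
Smallest max regret = 6.6 → Balanced.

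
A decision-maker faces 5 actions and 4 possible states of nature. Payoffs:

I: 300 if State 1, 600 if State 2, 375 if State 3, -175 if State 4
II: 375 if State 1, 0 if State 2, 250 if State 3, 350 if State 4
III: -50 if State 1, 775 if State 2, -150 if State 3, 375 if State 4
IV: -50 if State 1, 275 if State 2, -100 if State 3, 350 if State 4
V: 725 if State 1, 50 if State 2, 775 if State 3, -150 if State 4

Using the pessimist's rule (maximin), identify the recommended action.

II

Row minima: I=-175, II=0, III=-150, IV=-100, V=-150
Best worst-case = 0 → II.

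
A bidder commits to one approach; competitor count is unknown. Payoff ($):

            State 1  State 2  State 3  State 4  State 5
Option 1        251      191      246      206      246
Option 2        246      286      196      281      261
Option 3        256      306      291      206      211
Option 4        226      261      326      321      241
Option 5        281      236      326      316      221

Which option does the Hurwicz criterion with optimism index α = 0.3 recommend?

Option 4

Option 1: 0.3·251 + 0.7·191 = 209
Option 2: 0.3·286 + 0.7·196 = 223
Option 3: 0.3·306 + 0.7·206 = 236
Option 4: 0.3·326 + 0.7·226 = 256
Option 5: 0.3·326 + 0.7·221 = 252.5
Highest Hurwicz score = 256 → Option 4.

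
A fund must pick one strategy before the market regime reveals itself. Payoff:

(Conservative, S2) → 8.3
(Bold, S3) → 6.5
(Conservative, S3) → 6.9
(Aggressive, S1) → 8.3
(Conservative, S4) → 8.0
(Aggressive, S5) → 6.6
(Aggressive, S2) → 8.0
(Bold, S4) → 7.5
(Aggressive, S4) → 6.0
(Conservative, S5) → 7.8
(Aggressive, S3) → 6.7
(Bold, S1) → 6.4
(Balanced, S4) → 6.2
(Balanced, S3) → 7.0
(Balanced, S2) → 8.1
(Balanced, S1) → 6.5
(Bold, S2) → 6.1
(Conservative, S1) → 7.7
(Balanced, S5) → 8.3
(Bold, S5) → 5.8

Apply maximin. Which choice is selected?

Row minima: Conservative=6.9, Balanced=6.2, Aggressive=6.0, Bold=5.8
Best worst-case = 6.9 → Conservative.

Conservative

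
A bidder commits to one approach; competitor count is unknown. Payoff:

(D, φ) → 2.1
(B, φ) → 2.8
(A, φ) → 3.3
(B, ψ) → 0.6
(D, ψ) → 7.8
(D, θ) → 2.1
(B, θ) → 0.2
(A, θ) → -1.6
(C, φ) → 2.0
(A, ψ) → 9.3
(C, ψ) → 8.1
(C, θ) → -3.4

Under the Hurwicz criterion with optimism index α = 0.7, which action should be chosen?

A: 0.7·9.3 + 0.3·(-1.6) = 6.03
B: 0.7·2.8 + 0.3·0.2 = 2.02
C: 0.7·8.1 + 0.3·(-3.4) = 4.65
D: 0.7·7.8 + 0.3·2.1 = 6.09
Highest Hurwicz score = 6.09 → D.

D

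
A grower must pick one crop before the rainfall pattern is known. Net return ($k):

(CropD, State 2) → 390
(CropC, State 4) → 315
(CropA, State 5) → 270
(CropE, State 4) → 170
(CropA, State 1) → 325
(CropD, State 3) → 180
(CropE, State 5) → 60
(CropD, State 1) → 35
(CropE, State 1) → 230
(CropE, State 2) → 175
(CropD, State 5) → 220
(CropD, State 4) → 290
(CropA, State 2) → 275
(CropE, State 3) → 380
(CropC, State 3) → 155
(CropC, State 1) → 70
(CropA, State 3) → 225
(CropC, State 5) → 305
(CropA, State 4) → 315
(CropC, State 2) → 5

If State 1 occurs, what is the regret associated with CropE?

95

Best payoff under State 1 is 325.
Regret = 325 − 230 = 95.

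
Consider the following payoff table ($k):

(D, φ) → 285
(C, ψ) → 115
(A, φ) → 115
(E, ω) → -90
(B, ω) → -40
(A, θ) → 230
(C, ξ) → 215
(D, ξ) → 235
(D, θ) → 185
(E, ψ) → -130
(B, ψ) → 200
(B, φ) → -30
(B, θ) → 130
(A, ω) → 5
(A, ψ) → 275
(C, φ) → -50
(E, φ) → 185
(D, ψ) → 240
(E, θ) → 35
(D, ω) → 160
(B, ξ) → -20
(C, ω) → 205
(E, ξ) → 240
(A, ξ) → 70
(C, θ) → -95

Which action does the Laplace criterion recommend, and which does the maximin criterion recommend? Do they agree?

Row averages: A=139, B=48, C=78, D=221, E=48
Highest average = 221 → D.
Row minima: A=5, B=-40, C=-95, D=160, E=-130
Best worst-case = 160 → D.

laplace → D; maximin → D (agree)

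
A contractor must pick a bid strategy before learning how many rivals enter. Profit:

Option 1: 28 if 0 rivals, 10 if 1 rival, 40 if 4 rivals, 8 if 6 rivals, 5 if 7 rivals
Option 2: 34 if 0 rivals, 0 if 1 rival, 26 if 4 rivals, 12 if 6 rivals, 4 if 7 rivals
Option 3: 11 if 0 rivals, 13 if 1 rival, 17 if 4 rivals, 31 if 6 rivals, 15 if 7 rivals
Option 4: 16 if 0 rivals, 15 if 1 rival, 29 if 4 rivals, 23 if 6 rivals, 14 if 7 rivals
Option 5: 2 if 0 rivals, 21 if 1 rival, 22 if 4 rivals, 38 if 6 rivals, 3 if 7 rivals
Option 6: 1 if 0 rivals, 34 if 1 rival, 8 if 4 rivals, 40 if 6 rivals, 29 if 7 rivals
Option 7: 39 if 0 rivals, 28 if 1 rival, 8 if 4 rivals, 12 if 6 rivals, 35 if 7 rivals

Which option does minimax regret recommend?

Option 4

Column bests: 0 rivals=39, 1 rival=34, 4 rivals=40, 6 rivals=40, 7 rivals=35.
Option 1 regrets: 11, 24, 0, 32, 30 → max 32
Option 2 regrets: 5, 34, 14, 28, 31 → max 34
Option 3 regrets: 28, 21, 23, 9, 20 → max 28
Option 4 regrets: 23, 19, 11, 17, 21 → max 23
Option 5 regrets: 37, 13, 18, 2, 32 → max 37
Option 6 regrets: 38, 0, 32, 0, 6 → max 38
Option 7 regrets: 0, 6, 32, 28, 0 → max 32
Smallest max regret = 23 → Option 4.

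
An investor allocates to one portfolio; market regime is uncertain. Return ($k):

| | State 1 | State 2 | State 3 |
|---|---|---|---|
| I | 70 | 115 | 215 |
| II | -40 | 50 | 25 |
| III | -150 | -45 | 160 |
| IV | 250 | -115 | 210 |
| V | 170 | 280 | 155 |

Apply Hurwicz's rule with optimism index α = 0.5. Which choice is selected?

I: 0.5·215 + 0.5·70 = 142.5
II: 0.5·50 + 0.5·(-40) = 5
III: 0.5·160 + 0.5·(-150) = 5
IV: 0.5·250 + 0.5·(-115) = 67.5
V: 0.5·280 + 0.5·155 = 217.5
Highest Hurwicz score = 217.5 → V.

V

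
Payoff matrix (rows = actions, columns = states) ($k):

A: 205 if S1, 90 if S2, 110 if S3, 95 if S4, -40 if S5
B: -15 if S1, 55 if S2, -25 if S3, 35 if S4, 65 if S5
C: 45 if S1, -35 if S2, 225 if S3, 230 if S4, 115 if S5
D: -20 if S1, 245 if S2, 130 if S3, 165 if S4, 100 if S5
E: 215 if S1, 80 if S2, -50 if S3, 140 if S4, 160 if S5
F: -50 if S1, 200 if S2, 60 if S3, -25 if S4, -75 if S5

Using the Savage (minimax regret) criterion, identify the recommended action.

A

Column bests: S1=215, S2=245, S3=225, S4=230, S5=160.
A regrets: 10, 155, 115, 135, 200 → max 200
B regrets: 230, 190, 250, 195, 95 → max 250
C regrets: 170, 280, 0, 0, 45 → max 280
D regrets: 235, 0, 95, 65, 60 → max 235
E regrets: 0, 165, 275, 90, 0 → max 275
F regrets: 265, 45, 165, 255, 235 → max 265
Smallest max regret = 200 → A.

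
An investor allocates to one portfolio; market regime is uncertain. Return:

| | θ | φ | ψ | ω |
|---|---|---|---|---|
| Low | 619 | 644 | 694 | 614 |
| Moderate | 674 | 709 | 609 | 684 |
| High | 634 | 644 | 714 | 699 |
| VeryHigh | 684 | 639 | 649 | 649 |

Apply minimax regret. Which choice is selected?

Column bests: θ=684, φ=709, ψ=714, ω=699.
Low regrets: 65, 65, 20, 85 → max 85
Moderate regrets: 10, 0, 105, 15 → max 105
High regrets: 50, 65, 0, 0 → max 65
VeryHigh regrets: 0, 70, 65, 50 → max 70
Smallest max regret = 65 → High.

High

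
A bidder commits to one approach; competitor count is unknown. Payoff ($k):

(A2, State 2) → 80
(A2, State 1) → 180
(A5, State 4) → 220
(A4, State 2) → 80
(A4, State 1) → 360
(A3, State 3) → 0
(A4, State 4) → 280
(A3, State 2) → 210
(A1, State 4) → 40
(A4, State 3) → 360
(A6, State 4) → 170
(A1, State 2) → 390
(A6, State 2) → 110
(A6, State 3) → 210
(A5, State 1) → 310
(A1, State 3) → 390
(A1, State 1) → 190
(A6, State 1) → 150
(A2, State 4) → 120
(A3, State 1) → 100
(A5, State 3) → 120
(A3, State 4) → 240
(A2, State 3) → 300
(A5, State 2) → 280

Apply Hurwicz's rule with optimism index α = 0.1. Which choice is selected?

A5

A1: 0.1·390 + 0.9·40 = 75
A2: 0.1·300 + 0.9·80 = 102
A3: 0.1·240 + 0.9·0 = 24
A4: 0.1·360 + 0.9·80 = 108
A5: 0.1·310 + 0.9·120 = 139
A6: 0.1·210 + 0.9·110 = 120
Highest Hurwicz score = 139 → A5.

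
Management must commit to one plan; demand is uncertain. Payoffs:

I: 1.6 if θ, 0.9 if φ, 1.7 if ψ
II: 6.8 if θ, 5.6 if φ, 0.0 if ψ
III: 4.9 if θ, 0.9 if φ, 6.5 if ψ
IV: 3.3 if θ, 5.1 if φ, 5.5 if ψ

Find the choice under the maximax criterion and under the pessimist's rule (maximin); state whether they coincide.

maximax → II; maximin → IV (disagree)

Row maxima: I=1.7, II=6.8, III=6.5, IV=5.5
Best best-case = 6.8 → II.
Row minima: I=0.9, II=0.0, III=0.9, IV=3.3
Best worst-case = 3.3 → IV.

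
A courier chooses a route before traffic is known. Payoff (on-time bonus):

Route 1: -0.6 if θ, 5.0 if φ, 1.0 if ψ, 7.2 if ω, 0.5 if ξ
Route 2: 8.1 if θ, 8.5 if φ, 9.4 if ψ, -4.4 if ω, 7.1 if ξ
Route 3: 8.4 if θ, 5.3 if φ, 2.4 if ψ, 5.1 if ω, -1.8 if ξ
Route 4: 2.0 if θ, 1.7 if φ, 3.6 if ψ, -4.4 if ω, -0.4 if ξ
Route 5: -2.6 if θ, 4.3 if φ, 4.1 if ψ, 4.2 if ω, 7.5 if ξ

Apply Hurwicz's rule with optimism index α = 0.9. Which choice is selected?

Route 2

Route 1: 0.9·7.2 + 0.1·(-0.6) = 6.42
Route 2: 0.9·9.4 + 0.1·(-4.4) = 8.02
Route 3: 0.9·8.4 + 0.1·(-1.8) = 7.38
Route 4: 0.9·3.6 + 0.1·(-4.4) = 2.8
Route 5: 0.9·7.5 + 0.1·(-2.6) = 6.49
Highest Hurwicz score = 8.02 → Route 2.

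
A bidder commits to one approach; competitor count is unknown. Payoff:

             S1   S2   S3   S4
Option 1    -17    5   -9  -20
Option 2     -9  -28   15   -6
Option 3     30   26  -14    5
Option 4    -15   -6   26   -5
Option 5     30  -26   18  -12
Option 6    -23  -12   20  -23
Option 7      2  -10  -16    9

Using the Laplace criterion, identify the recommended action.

Option 3

Row averages: Option 1=-10.25, Option 2=-7, Option 3=11.75, Option 4=0, Option 5=2.5, Option 6=-9.5, Option 7=-3.75
Highest average = 11.75 → Option 3.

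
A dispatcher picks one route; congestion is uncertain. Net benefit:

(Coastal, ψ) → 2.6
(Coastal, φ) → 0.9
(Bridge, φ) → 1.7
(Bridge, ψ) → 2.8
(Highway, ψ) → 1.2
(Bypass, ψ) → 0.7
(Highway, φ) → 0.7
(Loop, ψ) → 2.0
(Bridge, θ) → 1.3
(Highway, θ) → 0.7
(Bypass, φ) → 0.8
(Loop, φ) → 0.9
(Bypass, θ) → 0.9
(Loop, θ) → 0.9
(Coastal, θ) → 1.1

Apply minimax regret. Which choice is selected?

Bridge

Column bests: θ=1.3, φ=1.7, ψ=2.8.
Loop regrets: 0.4, 0.8, 0.8 → max 0.8
Coastal regrets: 0.2, 0.8, 0.2 → max 0.8
Bypass regrets: 0.4, 0.9, 2.1 → max 2.1
Bridge regrets: 0.0, 0.0, 0.0 → max 0.0
Highway regrets: 0.6, 1.0, 1.6 → max 1.6
Smallest max regret = 0.0 → Bridge.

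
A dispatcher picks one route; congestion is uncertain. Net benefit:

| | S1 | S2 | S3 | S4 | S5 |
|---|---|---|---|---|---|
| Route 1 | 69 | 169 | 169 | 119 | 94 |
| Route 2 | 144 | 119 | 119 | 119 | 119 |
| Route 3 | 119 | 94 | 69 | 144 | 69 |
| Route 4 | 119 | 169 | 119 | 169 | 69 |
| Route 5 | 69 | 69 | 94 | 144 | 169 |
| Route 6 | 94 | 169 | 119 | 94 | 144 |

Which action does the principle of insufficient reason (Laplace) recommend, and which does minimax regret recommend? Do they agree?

Row averages: Route 1=124, Route 2=124, Route 3=99, Route 4=129, Route 5=109, Route 6=124
Highest average = 129 → Route 4.
Column bests: S1=144, S2=169, S3=169, S4=169, S5=169.
Route 1 regrets: 75, 0, 0, 50, 75 → max 75
Route 2 regrets: 0, 50, 50, 50, 50 → max 50
Route 3 regrets: 25, 75, 100, 25, 100 → max 100
Route 4 regrets: 25, 0, 50, 0, 100 → max 100
Route 5 regrets: 75, 100, 75, 25, 0 → max 100
Route 6 regrets: 50, 0, 50, 75, 25 → max 75
Smallest max regret = 50 → Route 2.

laplace → Route 4; minimax regret → Route 2 (disagree)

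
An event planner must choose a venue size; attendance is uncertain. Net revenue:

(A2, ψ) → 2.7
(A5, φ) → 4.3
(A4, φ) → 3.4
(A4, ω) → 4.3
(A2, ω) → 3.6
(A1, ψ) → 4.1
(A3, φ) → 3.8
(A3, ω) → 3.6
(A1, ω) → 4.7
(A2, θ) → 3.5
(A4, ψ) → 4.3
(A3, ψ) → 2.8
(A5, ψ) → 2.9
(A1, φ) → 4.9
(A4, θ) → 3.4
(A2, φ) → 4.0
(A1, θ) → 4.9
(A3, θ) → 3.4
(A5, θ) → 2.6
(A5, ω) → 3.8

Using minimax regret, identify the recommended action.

Column bests: θ=4.9, φ=4.9, ψ=4.3, ω=4.7.
A1 regrets: 0.0, 0.0, 0.2, 0.0 → max 0.2
A2 regrets: 1.4, 0.9, 1.6, 1.1 → max 1.6
A3 regrets: 1.5, 1.1, 1.5, 1.1 → max 1.5
A4 regrets: 1.5, 1.5, 0.0, 0.4 → max 1.5
A5 regrets: 2.3, 0.6, 1.4, 0.9 → max 2.3
Smallest max regret = 0.2 → A1.

A1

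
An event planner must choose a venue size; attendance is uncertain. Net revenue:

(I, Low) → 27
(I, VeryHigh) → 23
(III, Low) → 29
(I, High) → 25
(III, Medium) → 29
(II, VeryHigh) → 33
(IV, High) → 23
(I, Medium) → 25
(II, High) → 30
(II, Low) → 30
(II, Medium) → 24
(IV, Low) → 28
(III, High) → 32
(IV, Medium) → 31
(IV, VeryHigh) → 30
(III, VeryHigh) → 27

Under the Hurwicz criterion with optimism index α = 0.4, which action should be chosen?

III

I: 0.4·27 + 0.6·23 = 24.6
II: 0.4·33 + 0.6·24 = 27.6
III: 0.4·32 + 0.6·27 = 29
IV: 0.4·31 + 0.6·23 = 26.2
Highest Hurwicz score = 29 → III.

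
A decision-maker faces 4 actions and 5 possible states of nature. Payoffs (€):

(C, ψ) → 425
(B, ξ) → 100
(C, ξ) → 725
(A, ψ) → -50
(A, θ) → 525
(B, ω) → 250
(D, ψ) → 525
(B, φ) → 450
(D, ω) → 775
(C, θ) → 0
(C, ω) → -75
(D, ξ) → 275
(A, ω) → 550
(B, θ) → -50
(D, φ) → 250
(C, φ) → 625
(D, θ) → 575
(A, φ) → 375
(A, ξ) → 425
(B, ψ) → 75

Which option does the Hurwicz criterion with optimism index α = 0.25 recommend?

D

A: 0.25·550 + 0.75·(-50) = 100
B: 0.25·450 + 0.75·(-50) = 75
C: 0.25·725 + 0.75·(-75) = 125
D: 0.25·775 + 0.75·250 = 381.25
Highest Hurwicz score = 381.25 → D.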